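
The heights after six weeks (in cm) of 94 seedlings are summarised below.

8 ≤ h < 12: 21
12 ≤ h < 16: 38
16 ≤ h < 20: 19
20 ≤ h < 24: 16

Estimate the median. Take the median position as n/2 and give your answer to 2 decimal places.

Cumulative frequencies: 21, 59, 78, 94
n = 94; position = n/2 = 47.
This falls in the class 12 ≤ h < 16: L = 12, F = 21, f = 38, h = 4.
Median ≈ 12 + ((47 − 21) / 38) × 4 = 14.7368

14.74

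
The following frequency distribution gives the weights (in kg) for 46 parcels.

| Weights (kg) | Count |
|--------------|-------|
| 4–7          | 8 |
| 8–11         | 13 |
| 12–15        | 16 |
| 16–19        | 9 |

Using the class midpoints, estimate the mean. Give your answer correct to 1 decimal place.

Midpoints: 5.5, 9.5, 13.5, 17.5
Σfm = 8×5.5 + 13×9.5 + 16×13.5 + 9×17.5 = 541
n = Σf = 46
Mean = 541 / 46 = 11.7609

11.8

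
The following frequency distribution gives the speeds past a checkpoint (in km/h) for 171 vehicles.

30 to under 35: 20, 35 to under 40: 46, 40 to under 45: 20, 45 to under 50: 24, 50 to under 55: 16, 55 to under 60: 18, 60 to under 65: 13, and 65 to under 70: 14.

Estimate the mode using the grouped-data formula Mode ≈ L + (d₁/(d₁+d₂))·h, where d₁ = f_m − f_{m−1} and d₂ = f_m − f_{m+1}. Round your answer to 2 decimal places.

37.50

Modal class: 35 to under 40 (highest frequency 46).
d₁ = 46 − 20 = 26, d₂ = 46 − 20 = 26
Mode ≈ 35 + (26/(26+26)) × 5 = 35 + 2.5000 = 37.5000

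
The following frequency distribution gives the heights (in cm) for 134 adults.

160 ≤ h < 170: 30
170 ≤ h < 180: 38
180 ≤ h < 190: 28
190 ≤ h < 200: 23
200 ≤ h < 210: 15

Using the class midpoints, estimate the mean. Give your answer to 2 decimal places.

Midpoints: 165, 175, 185, 195, 205
Σfm = 30×165 + 38×175 + 28×185 + 23×195 + 15×205 = 24340
n = Σf = 134
Mean = 24340 / 134 = 181.6418

181.64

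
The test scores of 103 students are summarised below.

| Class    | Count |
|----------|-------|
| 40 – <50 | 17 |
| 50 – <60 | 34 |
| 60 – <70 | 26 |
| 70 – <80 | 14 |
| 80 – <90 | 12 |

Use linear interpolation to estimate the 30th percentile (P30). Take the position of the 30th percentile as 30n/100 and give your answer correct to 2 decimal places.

54.09

Cumulative frequencies: 17, 51, 77, 91, 103
n = 103; position = 30n/100 = 30.9.
This falls in the class 50 – <60: L = 50, F = 17, f = 34, h = 10.
30th percentile ≈ 50 + ((30.9 − 17) / 34) × 10 = 54.0882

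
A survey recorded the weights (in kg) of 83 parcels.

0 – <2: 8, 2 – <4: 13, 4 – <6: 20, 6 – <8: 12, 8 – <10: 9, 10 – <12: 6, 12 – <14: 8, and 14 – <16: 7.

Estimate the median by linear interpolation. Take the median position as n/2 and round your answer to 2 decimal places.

6.08

Cumulative frequencies: 8, 21, 41, 53, 62, 68, 76, 83
n = 83; position = n/2 = 41.5.
This falls in the class 6 – <8: L = 6, F = 41, f = 12, h = 2.
Median ≈ 6 + ((41.5 − 41) / 12) × 2 = 6.0833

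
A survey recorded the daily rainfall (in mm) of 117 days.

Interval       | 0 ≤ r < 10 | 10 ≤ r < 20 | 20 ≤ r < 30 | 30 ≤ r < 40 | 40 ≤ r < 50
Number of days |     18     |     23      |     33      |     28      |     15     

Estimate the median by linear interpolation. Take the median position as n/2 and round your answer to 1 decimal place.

Cumulative frequencies: 18, 41, 74, 102, 117
n = 117; position = n/2 = 58.5.
This falls in the class 20 ≤ r < 30: L = 20, F = 41, f = 33, h = 10.
Median ≈ 20 + ((58.5 − 41) / 33) × 10 = 25.3030

25.3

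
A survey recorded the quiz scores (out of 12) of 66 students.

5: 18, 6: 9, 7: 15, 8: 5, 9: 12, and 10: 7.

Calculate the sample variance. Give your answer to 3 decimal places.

3.025

Values: 5, 6, 7, 8, 9, 10
n = 66, Σfx = 467, mean = 7.0758
Σfx² = 3501
Σf(x − x̄)² = Σfx² − (Σfx)²/n = 3501 − 467²/66 = 196.6212
Sample variance = 196.6212 / 65 = 3.0249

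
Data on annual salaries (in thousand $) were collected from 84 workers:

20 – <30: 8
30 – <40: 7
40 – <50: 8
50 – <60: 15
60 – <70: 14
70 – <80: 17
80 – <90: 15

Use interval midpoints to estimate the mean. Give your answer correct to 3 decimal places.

60.595

Midpoints: 25, 35, 45, 55, 65, 75, 85
Σfm = 8×25 + 7×35 + 8×45 + 15×55 + 14×65 + 17×75 + 15×85 = 5090
n = Σf = 84
Mean = 5090 / 84 = 60.5952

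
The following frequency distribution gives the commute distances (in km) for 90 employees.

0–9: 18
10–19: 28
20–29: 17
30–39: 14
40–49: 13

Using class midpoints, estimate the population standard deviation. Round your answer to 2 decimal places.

Midpoints: 4.5, 14.5, 24.5, 34.5, 44.5
n = 90, Σfm = 1965, mean = 21.8333
Σfm² = 58862.5
Σf(m − x̄)² = Σfm² − (Σfm)²/n = 58862.5 − 1965²/90 = 15960.0000
Population variance = 15960.0000 / 90 = 177.3333
Standard deviation = √177.3333 = 13.3167

13.32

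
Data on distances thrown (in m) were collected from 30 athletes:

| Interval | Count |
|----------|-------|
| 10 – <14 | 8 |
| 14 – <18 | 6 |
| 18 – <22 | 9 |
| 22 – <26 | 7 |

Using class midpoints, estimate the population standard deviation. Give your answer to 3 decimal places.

Midpoints: 12, 16, 20, 24
n = 30, Σfm = 540, mean = 18.0000
Σfm² = 10320
Σf(m − x̄)² = Σfm² − (Σfm)²/n = 10320 − 540²/30 = 600.0000
Population variance = 600.0000 / 30 = 20.0000
Standard deviation = √20.0000 = 4.4721

4.472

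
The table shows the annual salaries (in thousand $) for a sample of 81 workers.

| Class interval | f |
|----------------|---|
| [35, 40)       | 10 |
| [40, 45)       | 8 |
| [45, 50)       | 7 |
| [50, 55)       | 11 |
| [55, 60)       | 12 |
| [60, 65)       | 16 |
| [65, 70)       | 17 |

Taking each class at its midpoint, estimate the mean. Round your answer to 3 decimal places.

Midpoints: 37.5, 42.5, 47.5, 52.5, 57.5, 62.5, 67.5
Σfm = 10×37.5 + 8×42.5 + 7×47.5 + 11×52.5 + 12×57.5 + 16×62.5 + 17×67.5 = 4462.5
n = Σf = 81
Mean = 4462.5 / 81 = 55.0926

55.093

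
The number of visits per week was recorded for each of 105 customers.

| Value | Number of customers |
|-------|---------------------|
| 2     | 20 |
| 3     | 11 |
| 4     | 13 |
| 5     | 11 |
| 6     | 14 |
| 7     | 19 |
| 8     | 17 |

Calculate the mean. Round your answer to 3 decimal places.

5.076

Values: 2, 3, 4, 5, 6, 7, 8
Σfx = 20×2 + 11×3 + 13×4 + 11×5 + 14×6 + 19×7 + 17×8 = 533
n = Σf = 105
Mean = 533 / 105 = 5.0762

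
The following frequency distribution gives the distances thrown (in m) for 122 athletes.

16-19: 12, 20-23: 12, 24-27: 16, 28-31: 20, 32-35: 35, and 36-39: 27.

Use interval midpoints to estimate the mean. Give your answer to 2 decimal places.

29.93

Midpoints: 17.5, 21.5, 25.5, 29.5, 33.5, 37.5
Σfm = 12×17.5 + 12×21.5 + 16×25.5 + 20×29.5 + 35×33.5 + 27×37.5 = 3651
n = Σf = 122
Mean = 3651 / 122 = 29.9262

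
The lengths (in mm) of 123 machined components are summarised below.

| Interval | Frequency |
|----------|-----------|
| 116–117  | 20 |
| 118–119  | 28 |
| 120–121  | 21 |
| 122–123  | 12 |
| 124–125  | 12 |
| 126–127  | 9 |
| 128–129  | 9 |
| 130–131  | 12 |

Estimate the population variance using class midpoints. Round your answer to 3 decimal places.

20.347

Midpoints: 116.5, 118.5, 120.5, 122.5, 124.5, 126.5, 128.5, 130.5
n = 123, Σfm = 15003.5, mean = 121.9797
Σfm² = 1832624.75
Σf(m − x̄)² = Σfm² − (Σfm)²/n = 1832624.75 − 15003.5²/123 = 2502.6992
Population variance = 2502.6992 / 123 = 20.3471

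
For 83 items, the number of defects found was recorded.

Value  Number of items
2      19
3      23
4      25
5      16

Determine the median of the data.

Cumulative frequencies: 19, 42, 67, 83
n = 83, so the median is the value in position (n+1)/2 = 42.
Position 42 falls at value 3.

3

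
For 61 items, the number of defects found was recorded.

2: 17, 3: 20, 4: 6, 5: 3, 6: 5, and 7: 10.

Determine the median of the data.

3

Cumulative frequencies: 17, 37, 43, 46, 51, 61
n = 61, so the median is the value in position (n+1)/2 = 31.
Position 31 falls at value 3.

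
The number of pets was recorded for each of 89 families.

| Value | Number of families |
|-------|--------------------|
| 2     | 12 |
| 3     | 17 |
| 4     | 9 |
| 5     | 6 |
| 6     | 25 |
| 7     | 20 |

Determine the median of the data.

Cumulative frequencies: 12, 29, 38, 44, 69, 89
n = 89, so the median is the value in position (n+1)/2 = 45.
Position 45 falls at value 6.

6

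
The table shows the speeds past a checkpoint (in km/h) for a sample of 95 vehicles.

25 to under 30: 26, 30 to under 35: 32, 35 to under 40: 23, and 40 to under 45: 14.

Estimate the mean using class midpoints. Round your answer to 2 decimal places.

33.82

Midpoints: 27.5, 32.5, 37.5, 42.5
Σfm = 26×27.5 + 32×32.5 + 23×37.5 + 14×42.5 = 3212.5
n = Σf = 95
Mean = 3212.5 / 95 = 33.8158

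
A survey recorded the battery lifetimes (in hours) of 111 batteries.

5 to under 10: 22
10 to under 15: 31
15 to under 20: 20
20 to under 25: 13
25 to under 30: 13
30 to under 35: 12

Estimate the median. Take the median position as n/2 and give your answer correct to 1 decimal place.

Cumulative frequencies: 22, 53, 73, 86, 99, 111
n = 111; position = n/2 = 55.5.
This falls in the class 15 to under 20: L = 15, F = 53, f = 20, h = 5.
Median ≈ 15 + ((55.5 − 53) / 20) × 5 = 15.6250

15.6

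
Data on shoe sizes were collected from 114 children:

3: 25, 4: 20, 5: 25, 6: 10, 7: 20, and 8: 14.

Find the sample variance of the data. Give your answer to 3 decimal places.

Values: 3, 4, 5, 6, 7, 8
n = 114, Σfx = 592, mean = 5.1930
Σfx² = 3406
Σf(x − x̄)² = Σfx² − (Σfx)²/n = 3406 − 592²/114 = 331.7544
Sample variance = 331.7544 / 113 = 2.9359

2.936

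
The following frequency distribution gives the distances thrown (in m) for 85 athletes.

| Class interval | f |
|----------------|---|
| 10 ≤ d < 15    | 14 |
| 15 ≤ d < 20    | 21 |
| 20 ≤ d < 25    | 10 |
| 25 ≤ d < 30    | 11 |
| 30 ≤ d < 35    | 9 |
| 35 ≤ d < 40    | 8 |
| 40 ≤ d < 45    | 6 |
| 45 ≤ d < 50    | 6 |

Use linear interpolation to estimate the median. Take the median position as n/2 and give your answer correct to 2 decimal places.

23.75

Cumulative frequencies: 14, 35, 45, 56, 65, 73, 79, 85
n = 85; position = n/2 = 42.5.
This falls in the class 20 ≤ d < 25: L = 20, F = 35, f = 10, h = 5.
Median ≈ 20 + ((42.5 − 35) / 10) × 5 = 23.7500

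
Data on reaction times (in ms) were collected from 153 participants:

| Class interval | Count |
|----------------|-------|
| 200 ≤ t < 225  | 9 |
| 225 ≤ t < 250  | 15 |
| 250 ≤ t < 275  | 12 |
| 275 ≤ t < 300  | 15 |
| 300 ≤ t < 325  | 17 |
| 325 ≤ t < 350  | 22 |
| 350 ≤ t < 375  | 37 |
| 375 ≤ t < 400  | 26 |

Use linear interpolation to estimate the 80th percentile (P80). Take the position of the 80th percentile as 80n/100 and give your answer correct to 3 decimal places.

Cumulative frequencies: 9, 24, 36, 51, 68, 90, 127, 153
n = 153; position = 80n/100 = 122.4.
This falls in the class 350 ≤ t < 375: L = 350, F = 90, f = 37, h = 25.
80th percentile ≈ 350 + ((122.4 − 90) / 37) × 25 = 371.8919

371.892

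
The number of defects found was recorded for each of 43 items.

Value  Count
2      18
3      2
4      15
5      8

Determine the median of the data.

Cumulative frequencies: 18, 20, 35, 43
n = 43, so the median is the value in position (n+1)/2 = 22.
Position 22 falls at value 4.

4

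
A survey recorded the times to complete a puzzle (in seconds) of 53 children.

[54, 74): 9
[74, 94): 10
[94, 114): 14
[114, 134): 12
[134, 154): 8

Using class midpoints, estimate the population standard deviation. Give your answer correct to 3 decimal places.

26.062

Midpoints: 64, 84, 104, 124, 144
n = 53, Σfm = 5512, mean = 104.0000
Σfm² = 609248
Σf(m − x̄)² = Σfm² − (Σfm)²/n = 609248 − 5512²/53 = 36000.0000
Population variance = 36000.0000 / 53 = 679.2453
Standard deviation = √679.2453 = 26.0623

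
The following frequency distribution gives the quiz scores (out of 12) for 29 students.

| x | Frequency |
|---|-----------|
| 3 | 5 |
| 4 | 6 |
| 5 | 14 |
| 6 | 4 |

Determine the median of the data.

Cumulative frequencies: 5, 11, 25, 29
n = 29, so the median is the value in position (n+1)/2 = 15.
Position 15 falls at value 5.

5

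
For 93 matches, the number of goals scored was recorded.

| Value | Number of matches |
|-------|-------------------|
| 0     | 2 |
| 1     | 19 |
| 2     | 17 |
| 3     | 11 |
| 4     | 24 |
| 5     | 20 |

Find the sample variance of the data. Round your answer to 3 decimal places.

Values: 0, 1, 2, 3, 4, 5
n = 93, Σfx = 282, mean = 3.0323
Σfx² = 1070
Σf(x − x̄)² = Σfx² − (Σfx)²/n = 1070 − 282²/93 = 214.9032
Sample variance = 214.9032 / 92 = 2.3359

2.336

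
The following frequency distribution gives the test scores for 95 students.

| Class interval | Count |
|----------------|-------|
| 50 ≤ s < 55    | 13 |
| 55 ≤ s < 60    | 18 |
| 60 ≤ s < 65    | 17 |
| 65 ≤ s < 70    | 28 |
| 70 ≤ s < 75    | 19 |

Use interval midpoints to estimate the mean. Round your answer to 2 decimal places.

63.66

Midpoints: 52.5, 57.5, 62.5, 67.5, 72.5
Σfm = 13×52.5 + 18×57.5 + 17×62.5 + 28×67.5 + 19×72.5 = 6047.5
n = Σf = 95
Mean = 6047.5 / 95 = 63.6579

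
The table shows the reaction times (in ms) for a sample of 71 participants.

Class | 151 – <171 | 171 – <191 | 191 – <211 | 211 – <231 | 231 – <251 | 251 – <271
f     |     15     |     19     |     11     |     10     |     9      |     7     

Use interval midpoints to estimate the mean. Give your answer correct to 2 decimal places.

Midpoints: 161, 181, 201, 221, 241, 261
Σfm = 15×161 + 19×181 + 11×201 + 10×221 + 9×241 + 7×261 = 14271
n = Σf = 71
Mean = 14271 / 71 = 201.0000

201.00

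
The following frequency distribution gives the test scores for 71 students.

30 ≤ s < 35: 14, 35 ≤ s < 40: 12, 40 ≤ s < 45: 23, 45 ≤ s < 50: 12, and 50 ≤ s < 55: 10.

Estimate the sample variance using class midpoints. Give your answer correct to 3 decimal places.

Midpoints: 32.5, 37.5, 42.5, 47.5, 52.5
n = 71, Σfm = 2977.5, mean = 41.9366
Σfm² = 127843.75
Σf(m − x̄)² = Σfm² − (Σfm)²/n = 127843.75 − 2977.5²/71 = 2977.4648
Sample variance = 2977.4648 / 70 = 42.5352

42.535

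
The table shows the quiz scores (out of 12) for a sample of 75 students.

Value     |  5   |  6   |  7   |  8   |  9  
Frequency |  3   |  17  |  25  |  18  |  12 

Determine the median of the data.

Cumulative frequencies: 3, 20, 45, 63, 75
n = 75, so the median is the value in position (n+1)/2 = 38.
Position 38 falls at value 7.

7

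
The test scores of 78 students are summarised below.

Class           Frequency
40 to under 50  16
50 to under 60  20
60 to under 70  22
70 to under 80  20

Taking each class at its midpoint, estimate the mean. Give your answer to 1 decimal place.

60.9

Midpoints: 45, 55, 65, 75
Σfm = 16×45 + 20×55 + 22×65 + 20×75 = 4750
n = Σf = 78
Mean = 4750 / 78 = 60.8974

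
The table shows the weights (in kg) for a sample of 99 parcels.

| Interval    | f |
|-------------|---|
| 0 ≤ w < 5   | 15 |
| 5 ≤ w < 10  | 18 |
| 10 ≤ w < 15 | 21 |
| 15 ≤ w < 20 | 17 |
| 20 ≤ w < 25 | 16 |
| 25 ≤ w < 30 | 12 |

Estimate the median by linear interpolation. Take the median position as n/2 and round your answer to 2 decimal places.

13.93

Cumulative frequencies: 15, 33, 54, 71, 87, 99
n = 99; position = n/2 = 49.5.
This falls in the class 10 ≤ w < 15: L = 10, F = 33, f = 21, h = 5.
Median ≈ 10 + ((49.5 − 33) / 21) × 5 = 13.9286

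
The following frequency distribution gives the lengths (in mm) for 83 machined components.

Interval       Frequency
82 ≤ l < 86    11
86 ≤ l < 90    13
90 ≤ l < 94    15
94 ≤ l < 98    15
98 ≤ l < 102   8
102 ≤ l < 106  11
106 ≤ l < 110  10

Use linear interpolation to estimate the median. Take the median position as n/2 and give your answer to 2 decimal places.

Cumulative frequencies: 11, 24, 39, 54, 62, 73, 83
n = 83; position = n/2 = 41.5.
This falls in the class 94 ≤ l < 98: L = 94, F = 39, f = 15, h = 4.
Median ≈ 94 + ((41.5 − 39) / 15) × 4 = 94.6667

94.67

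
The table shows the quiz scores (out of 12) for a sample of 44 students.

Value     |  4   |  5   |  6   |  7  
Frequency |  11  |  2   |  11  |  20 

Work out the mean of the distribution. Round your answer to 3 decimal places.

Values: 4, 5, 6, 7
Σfx = 11×4 + 2×5 + 11×6 + 20×7 = 260
n = Σf = 44
Mean = 260 / 44 = 5.9091

5.909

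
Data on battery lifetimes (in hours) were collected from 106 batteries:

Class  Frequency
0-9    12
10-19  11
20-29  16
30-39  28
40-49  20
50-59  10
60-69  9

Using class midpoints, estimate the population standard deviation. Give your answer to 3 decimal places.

Midpoints: 4.5, 14.5, 24.5, 34.5, 44.5, 54.5, 64.5
n = 106, Σfm = 3587, mean = 33.8396
Σfm² = 152236.5
Σf(m − x̄)² = Σfm² − (Σfm)²/n = 152236.5 − 3587²/106 = 30853.7736
Population variance = 30853.7736 / 106 = 291.0733
Standard deviation = √291.0733 = 17.0609

17.061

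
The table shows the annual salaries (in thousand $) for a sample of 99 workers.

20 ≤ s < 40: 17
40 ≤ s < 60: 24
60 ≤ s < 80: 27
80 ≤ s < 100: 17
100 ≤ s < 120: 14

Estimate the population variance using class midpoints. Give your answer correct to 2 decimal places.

Midpoints: 30, 50, 70, 90, 110
n = 99, Σfm = 6670, mean = 67.3737
Σfm² = 514700
Σf(m − x̄)² = Σfm² − (Σfm)²/n = 514700 − 6670²/99 = 65317.1717
Population variance = 65317.1717 / 99 = 659.7694

659.77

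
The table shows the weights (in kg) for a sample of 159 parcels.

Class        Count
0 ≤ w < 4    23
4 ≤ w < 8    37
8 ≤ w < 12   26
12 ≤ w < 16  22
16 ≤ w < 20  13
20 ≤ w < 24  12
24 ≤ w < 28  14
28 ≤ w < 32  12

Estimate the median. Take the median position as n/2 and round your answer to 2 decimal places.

Cumulative frequencies: 23, 60, 86, 108, 121, 133, 147, 159
n = 159; position = n/2 = 79.5.
This falls in the class 8 ≤ w < 12: L = 8, F = 60, f = 26, h = 4.
Median ≈ 8 + ((79.5 − 60) / 26) × 4 = 11.0000

11.00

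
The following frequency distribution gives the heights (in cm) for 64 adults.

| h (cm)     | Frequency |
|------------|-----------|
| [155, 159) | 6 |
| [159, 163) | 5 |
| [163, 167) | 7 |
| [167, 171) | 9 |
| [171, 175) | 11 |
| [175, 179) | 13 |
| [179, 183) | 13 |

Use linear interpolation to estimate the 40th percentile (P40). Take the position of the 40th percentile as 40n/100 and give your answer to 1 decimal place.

Cumulative frequencies: 6, 11, 18, 27, 38, 51, 64
n = 64; position = 40n/100 = 25.6.
This falls in the class [167, 171): L = 167, F = 18, f = 9, h = 4.
40th percentile ≈ 167 + ((25.6 − 18) / 9) × 4 = 170.3778

170.4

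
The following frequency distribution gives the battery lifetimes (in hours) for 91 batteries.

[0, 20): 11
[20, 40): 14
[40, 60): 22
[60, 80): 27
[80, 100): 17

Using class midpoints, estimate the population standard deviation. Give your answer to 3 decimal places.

25.344

Midpoints: 10, 30, 50, 70, 90
n = 91, Σfm = 5050, mean = 55.4945
Σfm² = 338700
Σf(m − x̄)² = Σfm² − (Σfm)²/n = 338700 − 5050²/91 = 58452.7473
Population variance = 58452.7473 / 91 = 642.3379
Standard deviation = √642.3379 = 25.3444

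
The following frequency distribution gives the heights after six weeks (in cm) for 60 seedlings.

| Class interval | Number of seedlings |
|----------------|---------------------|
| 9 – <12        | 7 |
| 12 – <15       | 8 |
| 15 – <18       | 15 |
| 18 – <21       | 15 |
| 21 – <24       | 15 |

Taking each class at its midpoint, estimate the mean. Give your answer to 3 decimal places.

17.650

Midpoints: 10.5, 13.5, 16.5, 19.5, 22.5
Σfm = 7×10.5 + 8×13.5 + 15×16.5 + 15×19.5 + 15×22.5 = 1059
n = Σf = 60
Mean = 1059 / 60 = 17.6500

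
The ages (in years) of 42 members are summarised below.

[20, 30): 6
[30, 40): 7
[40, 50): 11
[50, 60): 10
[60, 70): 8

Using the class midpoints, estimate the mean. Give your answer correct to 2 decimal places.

Midpoints: 25, 35, 45, 55, 65
Σfm = 6×25 + 7×35 + 11×45 + 10×55 + 8×65 = 1960
n = Σf = 42
Mean = 1960 / 42 = 46.6667

46.67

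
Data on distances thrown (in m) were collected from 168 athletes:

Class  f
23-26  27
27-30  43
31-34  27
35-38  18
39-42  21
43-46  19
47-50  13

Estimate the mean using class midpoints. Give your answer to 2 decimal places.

34.21

Midpoints: 24.5, 28.5, 32.5, 36.5, 40.5, 44.5, 48.5
Σfm = 27×24.5 + 43×28.5 + 27×32.5 + 18×36.5 + 21×40.5 + 19×44.5 + 13×48.5 = 5748
n = Σf = 168
Mean = 5748 / 168 = 34.2143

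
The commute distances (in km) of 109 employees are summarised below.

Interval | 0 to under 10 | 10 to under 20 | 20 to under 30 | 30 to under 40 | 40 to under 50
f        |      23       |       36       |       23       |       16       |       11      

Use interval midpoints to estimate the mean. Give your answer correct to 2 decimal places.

Midpoints: 5, 15, 25, 35, 45
Σfm = 23×5 + 36×15 + 23×25 + 16×35 + 11×45 = 2285
n = Σf = 109
Mean = 2285 / 109 = 20.9633

20.96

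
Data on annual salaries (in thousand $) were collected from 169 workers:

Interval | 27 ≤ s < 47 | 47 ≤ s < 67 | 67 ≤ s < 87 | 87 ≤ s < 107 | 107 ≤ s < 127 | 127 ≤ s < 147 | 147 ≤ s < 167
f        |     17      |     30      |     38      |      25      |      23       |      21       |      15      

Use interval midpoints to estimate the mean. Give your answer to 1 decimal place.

92.4

Midpoints: 37, 57, 77, 97, 117, 137, 157
Σfm = 17×37 + 30×57 + 38×77 + 25×97 + 23×117 + 21×137 + 15×157 = 15613
n = Σf = 169
Mean = 15613 / 169 = 92.3846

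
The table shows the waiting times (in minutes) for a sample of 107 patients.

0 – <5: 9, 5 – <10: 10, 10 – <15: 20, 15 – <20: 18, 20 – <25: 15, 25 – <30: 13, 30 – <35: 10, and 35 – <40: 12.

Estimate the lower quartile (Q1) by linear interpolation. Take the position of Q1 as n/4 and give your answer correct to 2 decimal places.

11.94

Cumulative frequencies: 9, 19, 39, 57, 72, 85, 95, 107
n = 107; position = n/4 = 26.75.
This falls in the class 10 – <15: L = 10, F = 19, f = 20, h = 5.
Lower quartile ≈ 10 + ((26.75 − 19) / 20) × 5 = 11.9375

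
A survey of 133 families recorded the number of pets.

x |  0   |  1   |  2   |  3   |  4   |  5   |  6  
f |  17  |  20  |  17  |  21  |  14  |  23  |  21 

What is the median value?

Cumulative frequencies: 17, 37, 54, 75, 89, 112, 133
n = 133, so the median is the value in position (n+1)/2 = 67.
Position 67 falls at value 3.

3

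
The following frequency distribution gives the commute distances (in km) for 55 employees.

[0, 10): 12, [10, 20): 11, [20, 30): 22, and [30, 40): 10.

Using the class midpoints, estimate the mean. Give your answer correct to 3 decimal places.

Midpoints: 5, 15, 25, 35
Σfm = 12×5 + 11×15 + 22×25 + 10×35 = 1125
n = Σf = 55
Mean = 1125 / 55 = 20.4545

20.455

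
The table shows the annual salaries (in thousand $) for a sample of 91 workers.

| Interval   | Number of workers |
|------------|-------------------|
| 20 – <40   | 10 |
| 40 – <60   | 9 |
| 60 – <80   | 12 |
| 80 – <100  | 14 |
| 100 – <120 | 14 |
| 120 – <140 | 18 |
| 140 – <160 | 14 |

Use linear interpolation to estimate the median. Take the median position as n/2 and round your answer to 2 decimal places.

100.71

Cumulative frequencies: 10, 19, 31, 45, 59, 77, 91
n = 91; position = n/2 = 45.5.
This falls in the class 100 – <120: L = 100, F = 45, f = 14, h = 20.
Median ≈ 100 + ((45.5 − 45) / 14) × 20 = 100.7143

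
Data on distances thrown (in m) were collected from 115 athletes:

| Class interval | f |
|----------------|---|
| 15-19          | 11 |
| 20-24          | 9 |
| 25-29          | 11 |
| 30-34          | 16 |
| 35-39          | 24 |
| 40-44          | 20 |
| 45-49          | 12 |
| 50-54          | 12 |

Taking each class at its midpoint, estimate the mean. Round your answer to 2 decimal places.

35.74

Midpoints: 17, 22, 27, 32, 37, 42, 47, 52
Σfm = 11×17 + 9×22 + 11×27 + 16×32 + 24×37 + 20×42 + 12×47 + 12×52 = 4110
n = Σf = 115
Mean = 4110 / 115 = 35.7391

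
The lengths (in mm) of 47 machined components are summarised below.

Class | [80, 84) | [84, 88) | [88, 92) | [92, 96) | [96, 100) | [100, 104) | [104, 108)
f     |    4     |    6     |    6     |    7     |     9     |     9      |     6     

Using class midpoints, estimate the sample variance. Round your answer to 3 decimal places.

Midpoints: 82, 86, 90, 94, 98, 102, 106
n = 47, Σfm = 4478, mean = 95.2766
Σfm² = 429212
Σf(m − x̄)² = Σfm² − (Σfm)²/n = 429212 − 4478²/47 = 2563.4043
Sample variance = 2563.4043 / 46 = 55.7262

55.726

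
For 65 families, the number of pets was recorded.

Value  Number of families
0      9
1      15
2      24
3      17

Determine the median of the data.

2

Cumulative frequencies: 9, 24, 48, 65
n = 65, so the median is the value in position (n+1)/2 = 33.
Position 33 falls at value 2.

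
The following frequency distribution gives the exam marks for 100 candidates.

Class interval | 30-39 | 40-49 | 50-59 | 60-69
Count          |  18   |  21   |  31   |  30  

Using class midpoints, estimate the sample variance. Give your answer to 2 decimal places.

116.88

Midpoints: 34.5, 44.5, 54.5, 64.5
n = 100, Σfm = 5180, mean = 51.8000
Σfm² = 279895
Σf(m − x̄)² = Σfm² − (Σfm)²/n = 279895 − 5180²/100 = 11571.0000
Sample variance = 11571.0000 / 99 = 116.8788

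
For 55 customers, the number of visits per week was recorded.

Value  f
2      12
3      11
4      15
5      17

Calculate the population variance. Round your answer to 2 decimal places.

1.27

Values: 2, 3, 4, 5
n = 55, Σfx = 202, mean = 3.6727
Σfx² = 812
Σf(x − x̄)² = Σfx² − (Σfx)²/n = 812 − 202²/55 = 70.1091
Population variance = 70.1091 / 55 = 1.2747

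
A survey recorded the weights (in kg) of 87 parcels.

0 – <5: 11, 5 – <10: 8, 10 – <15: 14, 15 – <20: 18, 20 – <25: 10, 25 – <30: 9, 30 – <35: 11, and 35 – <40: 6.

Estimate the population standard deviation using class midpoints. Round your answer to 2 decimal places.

10.46

Midpoints: 2.5, 7.5, 12.5, 17.5, 22.5, 27.5, 32.5, 37.5
n = 87, Σfm = 1632.5, mean = 18.7644
Σfm² = 40143.75
Σf(m − x̄)² = Σfm² − (Σfm)²/n = 40143.75 − 1632.5²/87 = 9510.9195
Population variance = 9510.9195 / 87 = 109.3209
Standard deviation = √109.3209 = 10.4557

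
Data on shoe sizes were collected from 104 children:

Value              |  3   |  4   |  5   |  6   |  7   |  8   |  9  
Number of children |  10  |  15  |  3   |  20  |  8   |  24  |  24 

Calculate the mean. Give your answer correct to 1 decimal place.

6.6

Values: 3, 4, 5, 6, 7, 8, 9
Σfx = 10×3 + 15×4 + 3×5 + 20×6 + 8×7 + 24×8 + 24×9 = 689
n = Σf = 104
Mean = 689 / 104 = 6.6250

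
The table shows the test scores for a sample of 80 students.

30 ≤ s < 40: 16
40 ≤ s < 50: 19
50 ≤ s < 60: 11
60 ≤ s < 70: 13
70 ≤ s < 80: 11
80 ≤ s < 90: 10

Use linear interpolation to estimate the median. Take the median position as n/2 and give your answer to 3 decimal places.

Cumulative frequencies: 16, 35, 46, 59, 70, 80
n = 80; position = n/2 = 40.
This falls in the class 50 ≤ s < 60: L = 50, F = 35, f = 11, h = 10.
Median ≈ 50 + ((40 − 35) / 11) × 10 = 54.5455

54.545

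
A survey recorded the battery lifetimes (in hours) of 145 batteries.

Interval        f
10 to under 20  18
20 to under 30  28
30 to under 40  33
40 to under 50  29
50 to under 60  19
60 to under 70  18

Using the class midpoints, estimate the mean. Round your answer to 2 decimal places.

38.93

Midpoints: 15, 25, 35, 45, 55, 65
Σfm = 18×15 + 28×25 + 33×35 + 29×45 + 19×55 + 18×65 = 5645
n = Σf = 145
Mean = 5645 / 145 = 38.9310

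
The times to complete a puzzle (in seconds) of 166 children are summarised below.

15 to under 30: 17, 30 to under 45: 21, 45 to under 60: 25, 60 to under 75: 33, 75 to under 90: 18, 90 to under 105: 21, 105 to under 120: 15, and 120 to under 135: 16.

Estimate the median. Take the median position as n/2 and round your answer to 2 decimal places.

69.09

Cumulative frequencies: 17, 38, 63, 96, 114, 135, 150, 166
n = 166; position = n/2 = 83.
This falls in the class 60 to under 75: L = 60, F = 63, f = 33, h = 15.
Median ≈ 60 + ((83 − 63) / 33) × 15 = 69.0909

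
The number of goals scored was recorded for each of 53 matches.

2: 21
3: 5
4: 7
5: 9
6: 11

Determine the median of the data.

4

Cumulative frequencies: 21, 26, 33, 42, 53
n = 53, so the median is the value in position (n+1)/2 = 27.
Position 27 falls at value 4.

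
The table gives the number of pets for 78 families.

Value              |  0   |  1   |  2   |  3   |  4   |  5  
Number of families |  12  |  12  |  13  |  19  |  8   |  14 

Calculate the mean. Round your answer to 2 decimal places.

Values: 0, 1, 2, 3, 4, 5
Σfx = 12×0 + 12×1 + 13×2 + 19×3 + 8×4 + 14×5 = 197
n = Σf = 78
Mean = 197 / 78 = 2.5256

2.53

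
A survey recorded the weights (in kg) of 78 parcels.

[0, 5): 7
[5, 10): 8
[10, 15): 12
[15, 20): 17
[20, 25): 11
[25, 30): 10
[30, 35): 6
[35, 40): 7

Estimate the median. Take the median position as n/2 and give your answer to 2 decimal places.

Cumulative frequencies: 7, 15, 27, 44, 55, 65, 71, 78
n = 78; position = n/2 = 39.
This falls in the class [15, 20): L = 15, F = 27, f = 17, h = 5.
Median ≈ 15 + ((39 − 27) / 17) × 5 = 18.5294

18.53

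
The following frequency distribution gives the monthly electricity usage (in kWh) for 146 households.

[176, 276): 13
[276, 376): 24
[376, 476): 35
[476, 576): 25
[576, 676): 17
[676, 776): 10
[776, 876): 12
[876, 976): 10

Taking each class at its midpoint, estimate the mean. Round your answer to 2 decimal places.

519.84

Midpoints: 226, 326, 426, 526, 626, 726, 826, 926
Σfm = 13×226 + 24×326 + 35×426 + 25×526 + 17×626 + 10×726 + 12×826 + 10×926 = 75896
n = Σf = 146
Mean = 75896 / 146 = 519.8356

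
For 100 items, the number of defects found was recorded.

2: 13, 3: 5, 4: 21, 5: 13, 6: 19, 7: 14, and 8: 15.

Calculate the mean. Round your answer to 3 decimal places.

5.220

Values: 2, 3, 4, 5, 6, 7, 8
Σfx = 13×2 + 5×3 + 21×4 + 13×5 + 19×6 + 14×7 + 15×8 = 522
n = Σf = 100
Mean = 522 / 100 = 5.2200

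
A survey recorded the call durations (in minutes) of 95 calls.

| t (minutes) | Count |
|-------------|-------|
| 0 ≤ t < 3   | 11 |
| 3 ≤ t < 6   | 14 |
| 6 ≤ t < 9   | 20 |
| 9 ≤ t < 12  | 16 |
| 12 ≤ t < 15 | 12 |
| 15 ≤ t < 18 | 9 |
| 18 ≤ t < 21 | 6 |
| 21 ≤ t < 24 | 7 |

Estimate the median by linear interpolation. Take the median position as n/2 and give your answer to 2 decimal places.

Cumulative frequencies: 11, 25, 45, 61, 73, 82, 88, 95
n = 95; position = n/2 = 47.5.
This falls in the class 9 ≤ t < 12: L = 9, F = 45, f = 16, h = 3.
Median ≈ 9 + ((47.5 − 45) / 16) × 3 = 9.4688

9.47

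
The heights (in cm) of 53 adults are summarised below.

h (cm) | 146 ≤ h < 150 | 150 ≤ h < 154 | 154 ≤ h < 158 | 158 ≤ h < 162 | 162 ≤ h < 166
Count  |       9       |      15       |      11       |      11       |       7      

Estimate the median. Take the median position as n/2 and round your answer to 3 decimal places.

154.909

Cumulative frequencies: 9, 24, 35, 46, 53
n = 53; position = n/2 = 26.5.
This falls in the class 154 ≤ h < 158: L = 154, F = 24, f = 11, h = 4.
Median ≈ 154 + ((26.5 − 24) / 11) × 4 = 154.9091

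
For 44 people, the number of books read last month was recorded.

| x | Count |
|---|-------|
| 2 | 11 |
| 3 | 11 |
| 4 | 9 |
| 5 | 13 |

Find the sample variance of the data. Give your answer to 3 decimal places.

1.370

Values: 2, 3, 4, 5
n = 44, Σfx = 156, mean = 3.5455
Σfx² = 612
Σf(x − x̄)² = Σfx² − (Σfx)²/n = 612 − 156²/44 = 58.9091
Sample variance = 58.9091 / 43 = 1.3700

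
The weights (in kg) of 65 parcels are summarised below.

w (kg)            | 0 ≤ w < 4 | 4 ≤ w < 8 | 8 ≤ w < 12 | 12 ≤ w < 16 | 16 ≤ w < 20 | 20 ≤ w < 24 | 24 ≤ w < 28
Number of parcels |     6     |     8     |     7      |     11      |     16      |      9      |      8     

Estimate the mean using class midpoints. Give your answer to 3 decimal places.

15.046

Midpoints: 2, 6, 10, 14, 18, 22, 26
Σfm = 6×2 + 8×6 + 7×10 + 11×14 + 16×18 + 9×22 + 8×26 = 978
n = Σf = 65
Mean = 978 / 65 = 15.0462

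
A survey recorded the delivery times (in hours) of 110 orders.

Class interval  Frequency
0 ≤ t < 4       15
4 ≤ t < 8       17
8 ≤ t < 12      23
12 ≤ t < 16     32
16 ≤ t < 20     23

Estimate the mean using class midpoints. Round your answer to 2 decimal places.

11.13

Midpoints: 2, 6, 10, 14, 18
Σfm = 15×2 + 17×6 + 23×10 + 32×14 + 23×18 = 1224
n = Σf = 110
Mean = 1224 / 110 = 11.1273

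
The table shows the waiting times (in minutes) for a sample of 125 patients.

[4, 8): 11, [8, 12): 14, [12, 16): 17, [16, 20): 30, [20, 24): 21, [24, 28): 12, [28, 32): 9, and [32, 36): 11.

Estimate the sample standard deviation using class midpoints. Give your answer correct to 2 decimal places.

Midpoints: 6, 10, 14, 18, 22, 26, 30, 34
n = 125, Σfm = 2402, mean = 19.2160
Σfm² = 53940
Σf(m − x̄)² = Σfm² − (Σfm)²/n = 53940 − 2402²/125 = 7783.1680
Sample variance = 7783.1680 / 124 = 62.7675
Standard deviation = √62.7675 = 7.9226

7.92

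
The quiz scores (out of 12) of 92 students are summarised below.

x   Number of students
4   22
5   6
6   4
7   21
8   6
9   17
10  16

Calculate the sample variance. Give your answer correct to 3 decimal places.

Values: 4, 5, 6, 7, 8, 9, 10
n = 92, Σfx = 650, mean = 7.0652
Σfx² = 5036
Σf(x − x̄)² = Σfx² − (Σfx)²/n = 5036 − 650²/92 = 443.6087
Sample variance = 443.6087 / 91 = 4.8748

4.875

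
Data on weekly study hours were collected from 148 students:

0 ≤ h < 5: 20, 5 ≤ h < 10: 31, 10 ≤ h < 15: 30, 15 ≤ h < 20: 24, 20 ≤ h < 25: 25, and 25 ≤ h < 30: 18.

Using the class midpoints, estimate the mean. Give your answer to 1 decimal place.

14.4

Midpoints: 2.5, 7.5, 12.5, 17.5, 22.5, 27.5
Σfm = 20×2.5 + 31×7.5 + 30×12.5 + 24×17.5 + 25×22.5 + 18×27.5 = 2135
n = Σf = 148
Mean = 2135 / 148 = 14.4257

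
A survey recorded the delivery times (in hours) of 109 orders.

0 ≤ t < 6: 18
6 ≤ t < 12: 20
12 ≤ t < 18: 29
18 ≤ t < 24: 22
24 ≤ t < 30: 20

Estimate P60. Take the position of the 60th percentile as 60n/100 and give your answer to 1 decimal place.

Cumulative frequencies: 18, 38, 67, 89, 109
n = 109; position = 60n/100 = 65.4.
This falls in the class 12 ≤ t < 18: L = 12, F = 38, f = 29, h = 6.
60th percentile ≈ 12 + ((65.4 − 38) / 29) × 6 = 17.6690

17.7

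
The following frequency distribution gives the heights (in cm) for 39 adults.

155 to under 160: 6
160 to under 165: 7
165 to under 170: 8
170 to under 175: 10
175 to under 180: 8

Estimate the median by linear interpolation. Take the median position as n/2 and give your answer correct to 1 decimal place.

169.1

Cumulative frequencies: 6, 13, 21, 31, 39
n = 39; position = n/2 = 19.5.
This falls in the class 165 to under 170: L = 165, F = 13, f = 8, h = 5.
Median ≈ 165 + ((19.5 − 13) / 8) × 5 = 169.0625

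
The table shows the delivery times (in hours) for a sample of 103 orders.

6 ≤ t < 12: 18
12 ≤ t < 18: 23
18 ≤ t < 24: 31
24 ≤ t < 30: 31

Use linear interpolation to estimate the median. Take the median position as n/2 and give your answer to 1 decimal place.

20.0

Cumulative frequencies: 18, 41, 72, 103
n = 103; position = n/2 = 51.5.
This falls in the class 18 ≤ t < 24: L = 18, F = 41, f = 31, h = 6.
Median ≈ 18 + ((51.5 − 41) / 31) × 6 = 20.0323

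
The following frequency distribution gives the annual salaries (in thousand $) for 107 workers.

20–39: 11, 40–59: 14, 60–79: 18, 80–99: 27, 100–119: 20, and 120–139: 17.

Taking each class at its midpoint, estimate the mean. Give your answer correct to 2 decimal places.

84.83

Midpoints: 29.5, 49.5, 69.5, 89.5, 109.5, 129.5
Σfm = 11×29.5 + 14×49.5 + 18×69.5 + 27×89.5 + 20×109.5 + 17×129.5 = 9076.5
n = Σf = 107
Mean = 9076.5 / 107 = 84.8271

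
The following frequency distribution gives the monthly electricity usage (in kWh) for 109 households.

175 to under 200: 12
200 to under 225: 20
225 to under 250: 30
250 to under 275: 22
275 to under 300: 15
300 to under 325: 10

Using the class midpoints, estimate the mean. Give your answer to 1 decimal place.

246.2

Midpoints: 187.5, 212.5, 237.5, 262.5, 287.5, 312.5
Σfm = 12×187.5 + 20×212.5 + 30×237.5 + 22×262.5 + 15×287.5 + 10×312.5 = 26837.5
n = Σf = 109
Mean = 26837.5 / 109 = 246.2156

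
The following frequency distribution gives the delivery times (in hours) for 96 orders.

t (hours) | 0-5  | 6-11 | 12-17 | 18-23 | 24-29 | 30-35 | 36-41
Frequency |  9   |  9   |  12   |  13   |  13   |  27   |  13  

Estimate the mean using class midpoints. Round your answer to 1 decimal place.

Midpoints: 2.5, 8.5, 14.5, 20.5, 26.5, 32.5, 38.5
Σfm = 9×2.5 + 9×8.5 + 12×14.5 + 13×20.5 + 13×26.5 + 27×32.5 + 13×38.5 = 2262
n = Σf = 96
Mean = 2262 / 96 = 23.5625

23.6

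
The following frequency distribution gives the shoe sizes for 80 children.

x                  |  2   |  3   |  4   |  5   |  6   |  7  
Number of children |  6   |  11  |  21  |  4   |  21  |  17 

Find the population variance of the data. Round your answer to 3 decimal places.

Values: 2, 3, 4, 5, 6, 7
n = 80, Σfx = 394, mean = 4.9250
Σfx² = 2148
Σf(x − x̄)² = Σfx² − (Σfx)²/n = 2148 − 394²/80 = 207.5500
Population variance = 207.5500 / 80 = 2.5944

2.594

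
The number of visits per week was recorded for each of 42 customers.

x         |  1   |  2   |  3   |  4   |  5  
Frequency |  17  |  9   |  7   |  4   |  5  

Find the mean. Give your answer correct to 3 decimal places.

2.310

Values: 1, 2, 3, 4, 5
Σfx = 17×1 + 9×2 + 7×3 + 4×4 + 5×5 = 97
n = Σf = 42
Mean = 97 / 42 = 2.3095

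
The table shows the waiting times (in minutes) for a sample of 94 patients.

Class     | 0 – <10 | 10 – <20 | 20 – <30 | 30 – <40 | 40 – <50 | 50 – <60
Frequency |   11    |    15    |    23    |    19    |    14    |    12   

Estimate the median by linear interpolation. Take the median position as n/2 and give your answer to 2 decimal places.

29.13

Cumulative frequencies: 11, 26, 49, 68, 82, 94
n = 94; position = n/2 = 47.
This falls in the class 20 – <30: L = 20, F = 26, f = 23, h = 10.
Median ≈ 20 + ((47 − 26) / 23) × 10 = 29.1304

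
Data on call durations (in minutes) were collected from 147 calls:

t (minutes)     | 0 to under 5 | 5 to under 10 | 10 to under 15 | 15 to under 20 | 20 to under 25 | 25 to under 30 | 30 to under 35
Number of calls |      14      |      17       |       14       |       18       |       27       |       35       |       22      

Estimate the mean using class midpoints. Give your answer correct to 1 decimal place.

20.0

Midpoints: 2.5, 7.5, 12.5, 17.5, 22.5, 27.5, 32.5
Σfm = 14×2.5 + 17×7.5 + 14×12.5 + 18×17.5 + 27×22.5 + 35×27.5 + 22×32.5 = 2937.5
n = Σf = 147
Mean = 2937.5 / 147 = 19.9830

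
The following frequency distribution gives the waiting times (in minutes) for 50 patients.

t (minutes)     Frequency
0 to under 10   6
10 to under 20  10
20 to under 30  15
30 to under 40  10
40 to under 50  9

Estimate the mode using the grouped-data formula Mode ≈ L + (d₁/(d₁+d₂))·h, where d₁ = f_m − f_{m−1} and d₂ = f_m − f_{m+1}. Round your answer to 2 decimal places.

Modal class: 20 to under 30 (highest frequency 15).
d₁ = 15 − 10 = 5, d₂ = 15 − 10 = 5
Mode ≈ 20 + (5/(5+5)) × 10 = 20 + 5.0000 = 25.0000

25.00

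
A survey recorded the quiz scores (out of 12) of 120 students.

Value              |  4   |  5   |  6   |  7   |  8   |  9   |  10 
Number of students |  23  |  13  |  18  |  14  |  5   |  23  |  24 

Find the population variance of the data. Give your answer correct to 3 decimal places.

4.910

Values: 4, 5, 6, 7, 8, 9, 10
n = 120, Σfx = 850, mean = 7.0833
Σfx² = 6610
Σf(x − x̄)² = Σfx² − (Σfx)²/n = 6610 − 850²/120 = 589.1667
Population variance = 589.1667 / 120 = 4.9097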